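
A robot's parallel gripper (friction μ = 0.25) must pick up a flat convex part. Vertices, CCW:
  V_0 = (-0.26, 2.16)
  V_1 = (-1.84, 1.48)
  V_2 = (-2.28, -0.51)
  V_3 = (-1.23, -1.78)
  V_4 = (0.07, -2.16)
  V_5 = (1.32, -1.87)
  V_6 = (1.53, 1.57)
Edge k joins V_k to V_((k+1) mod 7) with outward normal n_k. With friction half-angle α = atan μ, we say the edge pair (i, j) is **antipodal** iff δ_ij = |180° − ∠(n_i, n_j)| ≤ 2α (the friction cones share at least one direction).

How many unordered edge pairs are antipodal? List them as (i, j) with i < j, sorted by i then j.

count = 3; pairs: (0,4), (1,5), (3,6)

α = atan 0.25 = 14.04°;  2α = 28.07°
n_0 = (-0.3953, +0.9185)
n_1 = (-0.9764, +0.2159)
n_2 = (-0.7707, -0.6372)
n_3 = (-0.2806, -0.9598)
n_4 = (+0.2260, -0.9741)
n_5 = (+0.9981, -0.0609)
n_6 = (+0.3130, +0.9497)
  (0,1): δ = 125.75°  ·
  (0,2): δ = 73.70°  ·
  (0,3): δ = 39.58°  ·
  (0,4): δ = 10.22°  ✓
  (0,5): δ = 63.22°  ·
  (0,6): δ = 138.47°  ·
  (1,2): δ = 127.95°  ·
  (1,3): δ = 93.83°  ·
  (1,4): δ = 64.47°  ·
  (1,5): δ = 8.97°  ✓
  (1,6): δ = 84.23°  ·
  (2,3): δ = 145.88°  ·
  (2,4): δ = 116.52°  ·
  (2,5): δ = 43.08°  ·
  (2,6): δ = 32.17°  ·
  (3,4): δ = 150.64°  ·
  (3,5): δ = 77.20°  ·
  (3,6): δ = 1.95°  ✓
  (4,5): δ = 106.55°  ·
  (4,6): δ = 31.30°  ·
  (5,6): δ = 104.75°  ·
antipodal pairs: 3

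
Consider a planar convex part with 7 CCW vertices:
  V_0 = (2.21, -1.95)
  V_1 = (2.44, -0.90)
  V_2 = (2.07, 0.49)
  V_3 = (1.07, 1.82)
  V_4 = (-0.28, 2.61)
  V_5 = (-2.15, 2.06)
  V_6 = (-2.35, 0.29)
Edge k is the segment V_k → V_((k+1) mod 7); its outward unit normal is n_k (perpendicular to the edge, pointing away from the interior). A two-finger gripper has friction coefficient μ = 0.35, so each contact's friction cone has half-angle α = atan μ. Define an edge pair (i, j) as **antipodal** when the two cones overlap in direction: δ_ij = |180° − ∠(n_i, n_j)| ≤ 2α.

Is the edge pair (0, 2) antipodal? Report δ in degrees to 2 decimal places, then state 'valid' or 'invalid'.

δ = 130.71°, invalid

α = atan 0.35 = 19.29°;  2α = 38.58°
edge 0: e_0 = (+0.23, +1.05);  n_0 = (+0.9768, -0.2140)
edge 2: e_2 = (-1.00, +1.33);  n_2 = (+0.7993, +0.6010)
∠(n_0, n_2) = 49.29°
δ = |180° − 49.29°| = 130.71°
130.71° > 2α = 38.58°  →  invalid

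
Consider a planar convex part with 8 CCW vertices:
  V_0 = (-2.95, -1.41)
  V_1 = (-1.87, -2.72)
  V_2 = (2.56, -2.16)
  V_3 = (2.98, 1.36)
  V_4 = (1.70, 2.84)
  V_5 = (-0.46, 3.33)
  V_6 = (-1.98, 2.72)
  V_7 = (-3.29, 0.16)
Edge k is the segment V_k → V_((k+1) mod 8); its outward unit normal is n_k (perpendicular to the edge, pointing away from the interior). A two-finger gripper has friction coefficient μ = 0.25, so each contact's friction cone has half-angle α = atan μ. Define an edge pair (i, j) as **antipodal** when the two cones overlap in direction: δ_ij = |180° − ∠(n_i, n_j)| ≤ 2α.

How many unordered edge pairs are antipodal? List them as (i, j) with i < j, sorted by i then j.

α = atan 0.25 = 14.04°;  2α = 28.07°
n_0 = (-0.7716, -0.6361)
n_1 = (+0.1254, -0.9921)
n_2 = (+0.9930, -0.1185)
n_3 = (+0.7564, +0.6542)
n_4 = (+0.2212, +0.9752)
n_5 = (-0.3724, +0.9281)
n_6 = (-0.8902, +0.4555)
n_7 = (-0.9773, -0.2117)
  (0,1): δ = 122.30°  ·
  (0,2): δ = 46.31°  ·
  (0,3): δ = 1.35°  ✓
  (0,4): δ = 37.72°  ·
  (0,5): δ = 72.36°  ·
  (0,6): δ = 113.40°  ·
  (0,7): δ = 152.72°  ·
  (1,2): δ = 104.01°  ·
  (1,3): δ = 56.35°  ·
  (1,4): δ = 19.99°  ✓
  (1,5): δ = 14.66°  ✓
  (1,6): δ = 55.70°  ·
  (1,7): δ = 95.01°  ·
  (2,3): δ = 132.34°  ·
  (2,4): δ = 95.98°  ·
  (2,5): δ = 61.33°  ·
  (2,6): δ = 20.30°  ✓
  (2,7): δ = 19.02°  ✓
  (3,4): δ = 143.64°  ·
  (3,5): δ = 108.99°  ·
  (3,6): δ = 67.96°  ·
  (3,7): δ = 28.64°  ·
  (4,5): δ = 145.35°  ·
  (4,6): δ = 104.32°  ·
  (4,7): δ = 65.00°  ·
  (5,6): δ = 138.97°  ·
  (5,7): δ = 99.65°  ·
  (6,7): δ = 140.68°  ·
antipodal pairs: 5

count = 5; pairs: (0,3), (1,4), (1,5), (2,6), (2,7)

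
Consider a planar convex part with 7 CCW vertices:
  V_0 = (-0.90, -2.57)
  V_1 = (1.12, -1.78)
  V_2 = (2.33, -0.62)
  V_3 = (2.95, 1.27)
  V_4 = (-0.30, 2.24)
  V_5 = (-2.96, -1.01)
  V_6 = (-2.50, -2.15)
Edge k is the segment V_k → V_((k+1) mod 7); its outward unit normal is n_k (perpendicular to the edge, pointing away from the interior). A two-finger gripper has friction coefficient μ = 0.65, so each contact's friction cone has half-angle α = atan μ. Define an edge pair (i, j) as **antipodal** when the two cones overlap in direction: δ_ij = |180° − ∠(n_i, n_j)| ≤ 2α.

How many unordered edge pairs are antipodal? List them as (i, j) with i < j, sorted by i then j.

count = 9; pairs: (0,3), (0,4), (1,3), (1,4), (2,4), (2,5), (3,5), (3,6), (4,6)

α = atan 0.65 = 33.02°;  2α = 66.05°
n_0 = (+0.3642, -0.9313)
n_1 = (+0.6920, -0.7219)
n_2 = (+0.9502, -0.3117)
n_3 = (+0.2860, +0.9582)
n_4 = (-0.7739, +0.6334)
n_5 = (-0.9274, -0.3742)
n_6 = (-0.2539, -0.9672)
  (0,1): δ = 157.57°  ·
  (0,2): δ = 129.52°  ·
  (0,3): δ = 37.98°  ✓
  (0,4): δ = 29.34°  ✓
  (0,5): δ = 90.61°  ·
  (0,6): δ = 143.93°  ·
  (1,2): δ = 151.95°  ·
  (1,3): δ = 60.41°  ✓
  (1,4): δ = 6.91°  ✓
  (1,5): δ = 68.18°  ·
  (1,6): δ = 121.50°  ·
  (2,3): δ = 88.46°  ·
  (2,4): δ = 21.14°  ✓
  (2,5): δ = 40.14°  ✓
  (2,6): δ = 93.45°  ·
  (3,4): δ = 112.68°  ·
  (3,5): δ = 51.41°  ✓
  (3,6): δ = 1.91°  ✓
  (4,5): δ = 118.73°  ·
  (4,6): δ = 65.41°  ✓
  (5,6): δ = 126.68°  ·
antipodal pairs: 9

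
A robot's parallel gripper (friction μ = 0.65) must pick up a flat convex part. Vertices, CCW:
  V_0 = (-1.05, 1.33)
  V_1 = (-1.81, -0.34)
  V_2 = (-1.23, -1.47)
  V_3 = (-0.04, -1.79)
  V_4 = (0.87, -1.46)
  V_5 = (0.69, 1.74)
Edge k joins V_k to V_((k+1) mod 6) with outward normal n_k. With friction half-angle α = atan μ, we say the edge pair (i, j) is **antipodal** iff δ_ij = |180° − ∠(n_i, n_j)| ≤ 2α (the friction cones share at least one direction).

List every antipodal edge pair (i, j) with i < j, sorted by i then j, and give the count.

α = atan 0.65 = 33.02°;  2α = 66.05°
n_0 = (-0.9102, +0.4142)
n_1 = (-0.8897, -0.4566)
n_2 = (-0.2597, -0.9657)
n_3 = (+0.3409, -0.9401)
n_4 = (+0.9984, +0.0562)
n_5 = (-0.2294, +0.9733)
  (0,1): δ = 128.36°  ·
  (0,2): δ = 80.58°  ·
  (0,3): δ = 45.60°  ✓
  (0,4): δ = 27.69°  ✓
  (0,5): δ = 127.73°  ·
  (1,2): δ = 132.22°  ·
  (1,3): δ = 97.24°  ·
  (1,4): δ = 23.95°  ✓
  (1,5): δ = 76.09°  ·
  (2,3): δ = 145.02°  ·
  (2,4): δ = 71.73°  ·
  (2,5): δ = 28.31°  ✓
  (3,4): δ = 106.71°  ·
  (3,5): δ = 6.67°  ✓
  (4,5): δ = 79.96°  ·
antipodal pairs: 5

count = 5; pairs: (0,3), (0,4), (1,4), (2,5), (3,5)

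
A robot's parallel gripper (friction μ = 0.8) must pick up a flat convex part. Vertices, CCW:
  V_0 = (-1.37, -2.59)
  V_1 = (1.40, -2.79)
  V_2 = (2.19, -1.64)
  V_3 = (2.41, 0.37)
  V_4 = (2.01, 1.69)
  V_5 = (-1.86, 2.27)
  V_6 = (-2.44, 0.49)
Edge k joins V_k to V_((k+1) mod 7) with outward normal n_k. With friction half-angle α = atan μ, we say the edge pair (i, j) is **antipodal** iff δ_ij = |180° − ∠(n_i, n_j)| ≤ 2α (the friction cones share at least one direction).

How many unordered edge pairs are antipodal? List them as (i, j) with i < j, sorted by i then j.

α = atan 0.8 = 38.66°;  2α = 77.32°
n_0 = (-0.0720, -0.9974)
n_1 = (+0.8243, -0.5662)
n_2 = (+0.9941, -0.1088)
n_3 = (+0.9570, +0.2900)
n_4 = (+0.1482, +0.9890)
n_5 = (-0.9508, +0.3098)
n_6 = (-0.9446, -0.3282)
  (0,1): δ = 120.36°  ·
  (0,2): δ = 92.12°  ·
  (0,3): δ = 69.01°  ✓
  (0,4): δ = 4.39°  ✓
  (0,5): δ = 76.08°  ✓
  (0,6): δ = 113.29°  ·
  (1,2): δ = 151.76°  ·
  (1,3): δ = 128.65°  ·
  (1,4): δ = 64.04°  ✓
  (1,5): δ = 16.44°  ✓
  (1,6): δ = 53.64°  ✓
  (2,3): δ = 156.90°  ·
  (2,4): δ = 92.28°  ·
  (2,5): δ = 11.80°  ✓
  (2,6): δ = 25.40°  ✓
  (3,4): δ = 115.38°  ·
  (3,5): δ = 34.91°  ✓
  (3,6): δ = 2.30°  ✓
  (4,5): δ = 99.52°  ·
  (4,6): δ = 62.32°  ✓
  (5,6): δ = 142.79°  ·
antipodal pairs: 11

count = 11; pairs: (0,3), (0,4), (0,5), (1,4), (1,5), (1,6), (2,5), (2,6), (3,5), (3,6), (4,6)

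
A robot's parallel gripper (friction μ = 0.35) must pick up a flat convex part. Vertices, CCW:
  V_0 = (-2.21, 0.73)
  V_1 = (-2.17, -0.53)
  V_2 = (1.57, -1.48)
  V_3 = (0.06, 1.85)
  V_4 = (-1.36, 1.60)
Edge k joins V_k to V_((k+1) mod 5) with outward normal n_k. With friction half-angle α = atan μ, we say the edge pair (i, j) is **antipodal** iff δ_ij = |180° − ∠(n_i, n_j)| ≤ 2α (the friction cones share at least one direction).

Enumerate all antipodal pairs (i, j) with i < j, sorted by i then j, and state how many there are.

count = 2; pairs: (0,2), (1,3)

α = atan 0.35 = 19.29°;  2α = 38.58°
n_0 = (-0.9995, -0.0317)
n_1 = (-0.2462, -0.9692)
n_2 = (+0.9107, +0.4130)
n_3 = (-0.1734, +0.9849)
n_4 = (-0.7153, +0.6988)
  (0,1): δ = 106.07°  ·
  (0,2): δ = 22.57°  ✓
  (0,3): δ = 98.17°  ·
  (0,4): δ = 133.85°  ·
  (1,2): δ = 51.36°  ·
  (1,3): δ = 24.24°  ✓
  (1,4): δ = 59.92°  ·
  (2,3): δ = 104.41°  ·
  (2,4): δ = 68.73°  ·
  (3,4): δ = 144.32°  ·
antipodal pairs: 2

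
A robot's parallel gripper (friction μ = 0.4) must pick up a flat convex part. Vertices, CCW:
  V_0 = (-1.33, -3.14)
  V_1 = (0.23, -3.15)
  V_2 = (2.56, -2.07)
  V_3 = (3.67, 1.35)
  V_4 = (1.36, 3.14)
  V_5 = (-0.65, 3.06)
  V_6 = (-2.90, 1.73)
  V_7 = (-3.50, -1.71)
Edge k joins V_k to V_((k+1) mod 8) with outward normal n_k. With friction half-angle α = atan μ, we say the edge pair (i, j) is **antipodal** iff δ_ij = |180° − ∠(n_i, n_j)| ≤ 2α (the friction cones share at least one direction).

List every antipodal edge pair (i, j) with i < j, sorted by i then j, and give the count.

α = atan 0.4 = 21.80°;  2α = 43.60°
n_0 = (-0.0064, -1.0000)
n_1 = (+0.4205, -0.9073)
n_2 = (+0.9512, -0.3087)
n_3 = (+0.6125, +0.7905)
n_4 = (-0.0398, +0.9992)
n_5 = (-0.5089, +0.8609)
n_6 = (-0.9851, +0.1718)
n_7 = (-0.5503, -0.8350)
  (0,1): δ = 154.76°  ·
  (0,2): δ = 107.61°  ·
  (0,3): δ = 37.40°  ✓
  (0,4): δ = 2.65°  ✓
  (0,5): δ = 30.96°  ✓
  (0,6): δ = 80.47°  ·
  (0,7): δ = 146.98°  ·
  (1,2): δ = 132.85°  ·
  (1,3): δ = 62.64°  ·
  (1,4): δ = 22.59°  ✓
  (1,5): δ = 5.72°  ✓
  (1,6): δ = 55.24°  ·
  (1,7): δ = 121.75°  ·
  (2,3): δ = 109.79°  ·
  (2,4): δ = 69.74°  ·
  (2,5): δ = 41.43°  ✓
  (2,6): δ = 8.09°  ✓
  (2,7): δ = 74.60°  ·
  (3,4): δ = 139.95°  ·
  (3,5): δ = 111.64°  ·
  (3,6): δ = 62.12°  ·
  (3,7): δ = 4.39°  ✓
  (4,5): δ = 151.69°  ·
  (4,6): δ = 102.17°  ·
  (4,7): δ = 35.66°  ✓
  (5,6): δ = 130.48°  ·
  (5,7): δ = 63.97°  ·
  (6,7): δ = 113.49°  ·
antipodal pairs: 9

count = 9; pairs: (0,3), (0,4), (0,5), (1,4), (1,5), (2,5), (2,6), (3,7), (4,7)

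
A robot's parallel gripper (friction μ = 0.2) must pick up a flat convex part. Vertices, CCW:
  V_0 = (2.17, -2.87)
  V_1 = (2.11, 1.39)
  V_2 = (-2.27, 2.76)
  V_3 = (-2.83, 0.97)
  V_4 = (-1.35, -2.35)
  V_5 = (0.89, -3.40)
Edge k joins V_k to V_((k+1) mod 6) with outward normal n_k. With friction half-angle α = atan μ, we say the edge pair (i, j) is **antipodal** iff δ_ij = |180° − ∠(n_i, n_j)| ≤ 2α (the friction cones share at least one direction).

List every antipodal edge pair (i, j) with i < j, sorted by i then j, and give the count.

α = atan 0.2 = 11.31°;  2α = 22.62°
n_0 = (+0.9999, +0.0141)
n_1 = (+0.2985, +0.9544)
n_2 = (-0.9544, +0.2986)
n_3 = (-0.9134, -0.4072)
n_4 = (-0.4244, -0.9055)
n_5 = (+0.3826, -0.9239)
  (0,1): δ = 108.18°  ·
  (0,2): δ = 18.18°  ✓
  (0,3): δ = 23.22°  ·
  (0,4): δ = 64.08°  ·
  (0,5): δ = 111.69°  ·
  (1,2): δ = 90.00°  ·
  (1,3): δ = 48.60°  ·
  (1,4): δ = 7.75°  ✓
  (1,5): δ = 39.86°  ·
  (2,3): δ = 138.60°  ·
  (2,4): δ = 97.74°  ·
  (2,5): δ = 50.14°  ·
  (3,4): δ = 139.14°  ·
  (3,5): δ = 91.53°  ·
  (4,5): δ = 132.39°  ·
antipodal pairs: 2

count = 2; pairs: (0,2), (1,4)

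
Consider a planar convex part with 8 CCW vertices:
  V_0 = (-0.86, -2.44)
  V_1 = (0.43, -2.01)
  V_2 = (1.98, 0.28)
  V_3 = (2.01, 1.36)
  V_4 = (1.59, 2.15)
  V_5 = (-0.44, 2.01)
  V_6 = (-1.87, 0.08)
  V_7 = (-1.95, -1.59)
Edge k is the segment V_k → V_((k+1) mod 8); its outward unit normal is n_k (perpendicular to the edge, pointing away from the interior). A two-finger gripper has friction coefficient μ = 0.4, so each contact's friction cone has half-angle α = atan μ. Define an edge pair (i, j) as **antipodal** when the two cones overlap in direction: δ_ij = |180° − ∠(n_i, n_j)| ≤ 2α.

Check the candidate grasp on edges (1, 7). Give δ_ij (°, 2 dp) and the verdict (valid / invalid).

δ = 86.14°, invalid

α = atan 0.4 = 21.80°;  2α = 43.60°
edge 1: e_1 = (+1.55, +2.29);  n_1 = (+0.8281, -0.5605)
edge 7: e_7 = (+1.09, -0.85);  n_7 = (-0.6149, -0.7886)
∠(n_1, n_7) = 93.86°
δ = |180° − 93.86°| = 86.14°
86.14° > 2α = 43.60°  →  invalid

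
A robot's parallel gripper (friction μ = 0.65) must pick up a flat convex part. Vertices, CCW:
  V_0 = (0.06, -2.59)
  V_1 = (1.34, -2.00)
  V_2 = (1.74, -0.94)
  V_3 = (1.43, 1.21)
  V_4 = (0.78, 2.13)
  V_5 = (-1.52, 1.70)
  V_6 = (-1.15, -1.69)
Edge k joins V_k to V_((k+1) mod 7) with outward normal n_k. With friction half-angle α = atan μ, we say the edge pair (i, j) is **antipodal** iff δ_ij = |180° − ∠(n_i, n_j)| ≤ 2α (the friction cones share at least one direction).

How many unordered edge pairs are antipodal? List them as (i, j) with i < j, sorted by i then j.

count = 8; pairs: (0,4), (1,4), (1,5), (2,5), (2,6), (3,5), (3,6), (4,6)

α = atan 0.65 = 33.02°;  2α = 66.05°
n_0 = (+0.4186, -0.9082)
n_1 = (+0.9356, -0.3531)
n_2 = (+0.9898, +0.1427)
n_3 = (+0.8167, +0.5770)
n_4 = (-0.1838, +0.9830)
n_5 = (-0.9941, -0.1085)
n_6 = (-0.5968, -0.8024)
  (0,1): δ = 135.42°  ·
  (0,2): δ = 106.54°  ·
  (0,3): δ = 79.50°  ·
  (0,4): δ = 14.16°  ✓
  (0,5): δ = 71.48°  ·
  (0,6): δ = 118.61°  ·
  (1,2): δ = 151.12°  ·
  (1,3): δ = 124.08°  ·
  (1,4): δ = 58.74°  ✓
  (1,5): δ = 26.90°  ✓
  (1,6): δ = 74.03°  ·
  (2,3): δ = 152.96°  ·
  (2,4): δ = 87.62°  ·
  (2,5): δ = 1.98°  ✓
  (2,6): δ = 45.15°  ✓
  (3,4): δ = 114.65°  ·
  (3,5): δ = 29.01°  ✓
  (3,6): δ = 18.12°  ✓
  (4,5): δ = 94.36°  ·
  (4,6): δ = 47.23°  ✓
  (5,6): δ = 132.87°  ·
antipodal pairs: 8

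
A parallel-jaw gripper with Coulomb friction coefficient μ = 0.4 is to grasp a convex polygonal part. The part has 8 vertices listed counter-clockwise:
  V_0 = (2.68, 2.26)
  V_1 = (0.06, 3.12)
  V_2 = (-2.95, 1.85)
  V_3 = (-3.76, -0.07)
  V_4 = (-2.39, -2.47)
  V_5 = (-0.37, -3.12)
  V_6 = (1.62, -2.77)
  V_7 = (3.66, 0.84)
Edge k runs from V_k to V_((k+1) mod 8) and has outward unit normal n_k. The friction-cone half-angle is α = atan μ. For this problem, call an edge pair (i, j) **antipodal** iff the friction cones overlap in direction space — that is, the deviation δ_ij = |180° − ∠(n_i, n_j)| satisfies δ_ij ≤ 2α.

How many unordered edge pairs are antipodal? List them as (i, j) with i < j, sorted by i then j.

α = atan 0.4 = 21.80°;  2α = 43.60°
n_0 = (+0.3119, +0.9501)
n_1 = (-0.3887, +0.9213)
n_2 = (-0.9214, +0.3887)
n_3 = (-0.8685, -0.4957)
n_4 = (-0.3063, -0.9519)
n_5 = (+0.1732, -0.9849)
n_6 = (+0.8706, -0.4920)
n_7 = (+0.8230, +0.5680)
  (0,1): δ = 138.95°  ·
  (0,2): δ = 94.70°  ·
  (0,3): δ = 42.11°  ✓
  (0,4): δ = 0.33°  ✓
  (0,5): δ = 28.15°  ✓
  (0,6): δ = 78.70°  ·
  (0,7): δ = 142.78°  ·
  (1,2): δ = 135.75°  ·
  (1,3): δ = 83.16°  ·
  (1,4): δ = 40.71°  ✓
  (1,5): δ = 12.90°  ✓
  (1,6): δ = 37.65°  ✓
  (1,7): δ = 101.73°  ·
  (2,3): δ = 127.41°  ·
  (2,4): δ = 84.96°  ·
  (2,5): δ = 57.15°  ·
  (2,6): δ = 6.60°  ✓
  (2,7): δ = 57.48°  ·
  (3,4): δ = 137.56°  ·
  (3,5): δ = 109.74°  ·
  (3,6): δ = 59.19°  ·
  (3,7): δ = 4.89°  ✓
  (4,5): δ = 152.19°  ·
  (4,6): δ = 101.63°  ·
  (4,7): δ = 37.55°  ✓
  (5,6): δ = 129.45°  ·
  (5,7): δ = 65.36°  ·
  (6,7): δ = 115.92°  ·
antipodal pairs: 9

count = 9; pairs: (0,3), (0,4), (0,5), (1,4), (1,5), (1,6), (2,6), (3,7), (4,7)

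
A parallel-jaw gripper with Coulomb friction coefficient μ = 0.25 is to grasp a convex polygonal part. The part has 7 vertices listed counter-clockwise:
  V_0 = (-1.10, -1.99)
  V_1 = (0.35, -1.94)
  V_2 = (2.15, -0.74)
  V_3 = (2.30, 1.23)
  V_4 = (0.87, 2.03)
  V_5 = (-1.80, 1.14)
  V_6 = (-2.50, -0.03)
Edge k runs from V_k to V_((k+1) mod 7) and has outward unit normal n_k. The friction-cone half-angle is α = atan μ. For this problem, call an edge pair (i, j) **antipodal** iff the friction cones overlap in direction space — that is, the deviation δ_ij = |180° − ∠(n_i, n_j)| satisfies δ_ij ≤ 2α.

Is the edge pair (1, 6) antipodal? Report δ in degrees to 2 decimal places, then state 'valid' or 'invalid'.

α = atan 0.25 = 14.04°;  2α = 28.07°
edge 1: e_1 = (+1.80, +1.20);  n_1 = (+0.5547, -0.8321)
edge 6: e_6 = (+1.40, -1.96);  n_6 = (-0.8137, -0.5812)
∠(n_1, n_6) = 88.15°
δ = |180° − 88.15°| = 91.85°
91.85° > 2α = 28.07°  →  invalid

δ = 91.85°, invalid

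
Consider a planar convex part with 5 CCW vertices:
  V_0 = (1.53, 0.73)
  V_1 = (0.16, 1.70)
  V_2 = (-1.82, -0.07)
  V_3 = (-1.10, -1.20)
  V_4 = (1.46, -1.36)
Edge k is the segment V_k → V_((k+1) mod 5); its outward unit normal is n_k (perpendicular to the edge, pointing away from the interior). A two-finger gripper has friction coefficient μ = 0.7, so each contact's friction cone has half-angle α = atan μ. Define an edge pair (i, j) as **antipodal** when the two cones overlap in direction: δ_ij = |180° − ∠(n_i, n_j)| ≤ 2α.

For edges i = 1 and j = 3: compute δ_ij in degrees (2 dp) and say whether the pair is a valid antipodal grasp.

δ = 45.37°, valid

α = atan 0.7 = 34.99°;  2α = 69.98°
edge 1: e_1 = (-1.98, -1.77);  n_1 = (-0.6665, +0.7455)
edge 3: e_3 = (+2.56, -0.16);  n_3 = (-0.0624, -0.9981)
∠(n_1, n_3) = 134.63°
δ = |180° − 134.63°| = 45.37°
45.37° ≤ 2α = 69.98°  →  valid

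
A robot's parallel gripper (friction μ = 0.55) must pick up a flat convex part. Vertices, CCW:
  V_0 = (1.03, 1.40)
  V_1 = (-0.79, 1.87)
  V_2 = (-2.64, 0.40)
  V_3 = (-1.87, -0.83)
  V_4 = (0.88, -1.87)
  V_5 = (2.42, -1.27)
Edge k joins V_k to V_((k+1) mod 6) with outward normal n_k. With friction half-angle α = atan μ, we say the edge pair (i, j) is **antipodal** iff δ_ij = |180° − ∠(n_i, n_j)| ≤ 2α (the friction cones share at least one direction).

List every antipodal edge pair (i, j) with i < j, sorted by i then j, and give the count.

α = atan 0.55 = 28.81°;  2α = 57.62°
n_0 = (+0.2500, +0.9682)
n_1 = (-0.6221, +0.7829)
n_2 = (-0.8476, -0.5306)
n_3 = (-0.3537, -0.9353)
n_4 = (+0.3630, -0.9318)
n_5 = (+0.8870, +0.4618)
  (0,1): δ = 127.05°  ·
  (0,2): δ = 43.47°  ✓
  (0,3): δ = 6.24°  ✓
  (0,4): δ = 35.77°  ✓
  (0,5): δ = 131.98°  ·
  (1,2): δ = 96.42°  ·
  (1,3): δ = 59.19°  ·
  (1,4): δ = 17.18°  ✓
  (1,5): δ = 79.03°  ·
  (2,3): δ = 142.76°  ·
  (2,4): δ = 100.76°  ·
  (2,5): δ = 4.55°  ✓
  (3,4): δ = 138.00°  ·
  (3,5): δ = 41.78°  ✓
  (4,5): δ = 83.78°  ·
antipodal pairs: 6

count = 6; pairs: (0,2), (0,3), (0,4), (1,4), (2,5), (3,5)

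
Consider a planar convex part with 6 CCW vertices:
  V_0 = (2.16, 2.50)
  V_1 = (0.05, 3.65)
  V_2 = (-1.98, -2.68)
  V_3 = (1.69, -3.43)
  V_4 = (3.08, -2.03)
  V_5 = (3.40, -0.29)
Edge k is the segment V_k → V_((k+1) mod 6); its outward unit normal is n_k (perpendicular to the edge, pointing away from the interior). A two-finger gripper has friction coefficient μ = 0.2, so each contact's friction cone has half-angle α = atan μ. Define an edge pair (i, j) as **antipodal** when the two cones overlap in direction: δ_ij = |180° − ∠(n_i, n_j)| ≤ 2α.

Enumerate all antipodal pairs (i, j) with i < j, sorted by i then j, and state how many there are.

count = 2; pairs: (0,2), (1,4)

α = atan 0.2 = 11.31°;  2α = 22.62°
n_0 = (+0.4786, +0.8781)
n_1 = (-0.9522, +0.3054)
n_2 = (-0.2002, -0.9798)
n_3 = (+0.7096, -0.7046)
n_4 = (+0.9835, -0.1809)
n_5 = (+0.9138, +0.4061)
  (0,1): δ = 79.19°  ·
  (0,2): δ = 17.04°  ✓
  (0,3): δ = 73.80°  ·
  (0,4): δ = 108.17°  ·
  (0,5): δ = 142.55°  ·
  (1,2): δ = 83.77°  ·
  (1,3): δ = 27.01°  ·
  (1,4): δ = 7.36°  ✓
  (1,5): δ = 41.74°  ·
  (2,3): δ = 123.24°  ·
  (2,4): δ = 88.87°  ·
  (2,5): δ = 54.49°  ·
  (3,4): δ = 145.63°  ·
  (3,5): δ = 111.24°  ·
  (4,5): δ = 145.62°  ·
antipodal pairs: 2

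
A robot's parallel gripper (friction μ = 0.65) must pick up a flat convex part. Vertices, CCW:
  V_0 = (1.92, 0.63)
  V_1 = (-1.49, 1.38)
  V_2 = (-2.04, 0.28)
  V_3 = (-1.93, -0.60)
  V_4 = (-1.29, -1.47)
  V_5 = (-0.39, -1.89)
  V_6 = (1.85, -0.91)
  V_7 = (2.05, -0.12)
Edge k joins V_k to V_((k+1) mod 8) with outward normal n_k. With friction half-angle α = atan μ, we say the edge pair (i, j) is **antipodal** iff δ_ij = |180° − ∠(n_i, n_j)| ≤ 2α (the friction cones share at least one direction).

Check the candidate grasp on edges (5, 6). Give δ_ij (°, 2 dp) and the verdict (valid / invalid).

δ = 127.84°, invalid

α = atan 0.65 = 33.02°;  2α = 66.05°
edge 5: e_5 = (+2.24, +0.98);  n_5 = (+0.4008, -0.9162)
edge 6: e_6 = (+0.20, +0.79);  n_6 = (+0.9694, -0.2454)
∠(n_5, n_6) = 52.16°
δ = |180° − 52.16°| = 127.84°
127.84° > 2α = 66.05°  →  invalid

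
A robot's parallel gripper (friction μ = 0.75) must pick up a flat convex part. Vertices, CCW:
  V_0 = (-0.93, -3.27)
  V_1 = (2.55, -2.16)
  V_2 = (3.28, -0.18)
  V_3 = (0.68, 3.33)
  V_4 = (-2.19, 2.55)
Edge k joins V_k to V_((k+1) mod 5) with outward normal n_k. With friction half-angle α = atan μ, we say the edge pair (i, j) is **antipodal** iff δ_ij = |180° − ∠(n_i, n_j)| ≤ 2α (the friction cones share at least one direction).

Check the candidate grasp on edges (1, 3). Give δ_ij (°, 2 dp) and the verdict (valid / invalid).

α = atan 0.75 = 36.87°;  2α = 73.74°
edge 1: e_1 = (+0.73, +1.98);  n_1 = (+0.9383, -0.3459)
edge 3: e_3 = (-2.87, -0.78);  n_3 = (-0.2623, +0.9650)
∠(n_1, n_3) = 125.44°
δ = |180° − 125.44°| = 54.56°
54.56° ≤ 2α = 73.74°  →  valid

δ = 54.56°, valid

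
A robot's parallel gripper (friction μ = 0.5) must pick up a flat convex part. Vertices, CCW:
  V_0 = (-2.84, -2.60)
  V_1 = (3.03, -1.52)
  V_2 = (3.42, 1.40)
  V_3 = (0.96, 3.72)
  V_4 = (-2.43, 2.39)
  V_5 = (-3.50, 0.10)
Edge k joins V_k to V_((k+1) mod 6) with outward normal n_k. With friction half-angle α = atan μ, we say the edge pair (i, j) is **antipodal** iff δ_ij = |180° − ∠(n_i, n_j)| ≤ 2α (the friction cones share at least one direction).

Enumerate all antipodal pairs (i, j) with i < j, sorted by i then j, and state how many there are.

count = 4; pairs: (0,3), (1,4), (1,5), (2,5)

α = atan 0.5 = 26.57°;  2α = 53.13°
n_0 = (+0.1809, -0.9835)
n_1 = (+0.9912, -0.1324)
n_2 = (+0.6861, +0.7275)
n_3 = (-0.3652, +0.9309)
n_4 = (-0.9060, +0.4233)
n_5 = (-0.9714, -0.2375)
  (0,1): δ = 108.03°  ·
  (0,2): δ = 53.75°  ·
  (0,3): δ = 11.00°  ✓
  (0,4): δ = 54.53°  ·
  (0,5): δ = 93.31°  ·
  (1,2): δ = 125.71°  ·
  (1,3): δ = 60.97°  ·
  (1,4): δ = 17.44°  ✓
  (1,5): δ = 21.34°  ✓
  (2,3): δ = 115.26°  ·
  (2,4): δ = 71.72°  ·
  (2,5): δ = 32.94°  ✓
  (3,4): δ = 136.47°  ·
  (3,5): δ = 97.69°  ·
  (4,5): δ = 141.22°  ·
antipodal pairs: 4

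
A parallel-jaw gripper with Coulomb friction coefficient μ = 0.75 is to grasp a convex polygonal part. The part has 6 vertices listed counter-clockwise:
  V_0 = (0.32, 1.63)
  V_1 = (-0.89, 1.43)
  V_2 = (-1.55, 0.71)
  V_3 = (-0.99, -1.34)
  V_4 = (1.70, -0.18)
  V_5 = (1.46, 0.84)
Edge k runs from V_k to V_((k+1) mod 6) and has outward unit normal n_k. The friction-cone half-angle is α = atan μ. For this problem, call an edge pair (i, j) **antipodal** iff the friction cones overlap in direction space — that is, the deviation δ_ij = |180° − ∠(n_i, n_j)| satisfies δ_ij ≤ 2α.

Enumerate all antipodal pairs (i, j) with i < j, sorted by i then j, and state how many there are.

count = 6; pairs: (0,3), (1,3), (1,4), (2,4), (2,5), (3,5)

α = atan 0.75 = 36.87°;  2α = 73.74°
n_0 = (-0.1631, +0.9866)
n_1 = (-0.7372, +0.6757)
n_2 = (-0.9647, -0.2635)
n_3 = (+0.3960, -0.9183)
n_4 = (+0.9734, +0.2290)
n_5 = (+0.5696, +0.8219)
  (0,1): δ = 141.90°  ·
  (0,2): δ = 84.11°  ·
  (0,3): δ = 13.94°  ✓
  (0,4): δ = 93.86°  ·
  (0,5): δ = 135.89°  ·
  (1,2): δ = 122.21°  ·
  (1,3): δ = 24.16°  ✓
  (1,4): δ = 55.75°  ✓
  (1,5): δ = 97.79°  ·
  (2,3): δ = 81.95°  ·
  (2,4): δ = 2.04°  ✓
  (2,5): δ = 40.00°  ✓
  (3,4): δ = 100.09°  ·
  (3,5): δ = 58.05°  ✓
  (4,5): δ = 137.96°  ·
antipodal pairs: 6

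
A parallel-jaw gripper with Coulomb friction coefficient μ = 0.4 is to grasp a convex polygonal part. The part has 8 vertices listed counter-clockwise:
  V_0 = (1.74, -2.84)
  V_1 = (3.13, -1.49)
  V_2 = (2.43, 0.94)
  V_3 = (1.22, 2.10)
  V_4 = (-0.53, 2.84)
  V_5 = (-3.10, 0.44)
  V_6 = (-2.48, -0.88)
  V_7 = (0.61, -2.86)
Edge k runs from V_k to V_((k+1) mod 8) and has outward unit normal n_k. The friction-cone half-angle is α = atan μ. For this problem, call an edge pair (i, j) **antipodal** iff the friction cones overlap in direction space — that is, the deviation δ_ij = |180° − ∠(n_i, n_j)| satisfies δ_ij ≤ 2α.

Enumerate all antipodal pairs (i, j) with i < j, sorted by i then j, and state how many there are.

α = atan 0.4 = 21.80°;  2α = 43.60°
n_0 = (+0.6967, -0.7174)
n_1 = (+0.9609, +0.2768)
n_2 = (+0.6920, +0.7219)
n_3 = (+0.3895, +0.9210)
n_4 = (-0.6825, +0.7309)
n_5 = (-0.9051, -0.4251)
n_6 = (-0.5395, -0.8420)
n_7 = (+0.0177, -0.9998)
  (0,1): δ = 118.09°  ·
  (0,2): δ = 87.96°  ·
  (0,3): δ = 67.09°  ·
  (0,4): δ = 1.12°  ✓
  (0,5): δ = 71.00°  ·
  (0,6): δ = 103.19°  ·
  (0,7): δ = 136.85°  ·
  (1,2): δ = 149.86°  ·
  (1,3): δ = 128.99°  ·
  (1,4): δ = 63.03°  ·
  (1,5): δ = 9.09°  ✓
  (1,6): δ = 41.28°  ✓
  (1,7): δ = 74.94°  ·
  (2,3): δ = 159.13°  ·
  (2,4): δ = 93.17°  ·
  (2,5): δ = 21.05°  ✓
  (2,6): δ = 11.14°  ✓
  (2,7): δ = 44.81°  ·
  (3,4): δ = 114.04°  ·
  (3,5): δ = 41.92°  ✓
  (3,6): δ = 9.73°  ✓
  (3,7): δ = 23.94°  ✓
  (4,5): δ = 107.88°  ·
  (4,6): δ = 75.69°  ·
  (4,7): δ = 42.03°  ✓
  (5,6): δ = 147.81°  ·
  (5,7): δ = 114.15°  ·
  (6,7): δ = 146.34°  ·
antipodal pairs: 9

count = 9; pairs: (0,4), (1,5), (1,6), (2,5), (2,6), (3,5), (3,6), (3,7), (4,7)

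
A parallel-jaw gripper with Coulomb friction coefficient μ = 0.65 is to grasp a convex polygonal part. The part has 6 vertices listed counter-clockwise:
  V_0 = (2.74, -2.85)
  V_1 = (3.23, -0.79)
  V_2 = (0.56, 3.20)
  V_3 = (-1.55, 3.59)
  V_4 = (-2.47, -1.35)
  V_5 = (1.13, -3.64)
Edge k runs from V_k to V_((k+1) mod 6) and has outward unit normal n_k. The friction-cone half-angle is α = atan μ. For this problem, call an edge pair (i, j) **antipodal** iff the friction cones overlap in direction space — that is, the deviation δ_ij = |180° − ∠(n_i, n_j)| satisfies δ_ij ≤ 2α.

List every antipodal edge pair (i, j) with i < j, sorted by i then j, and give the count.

count = 6; pairs: (0,3), (1,3), (1,4), (2,4), (2,5), (3,5)

α = atan 0.65 = 33.02°;  2α = 66.05°
n_0 = (+0.9729, -0.2314)
n_1 = (+0.8311, +0.5561)
n_2 = (+0.1818, +0.9833)
n_3 = (-0.9831, +0.1831)
n_4 = (-0.5367, -0.8438)
n_5 = (+0.4405, -0.8977)
  (0,1): δ = 132.83°  ·
  (0,2): δ = 87.09°  ·
  (0,3): δ = 2.83°  ✓
  (0,4): δ = 70.92°  ·
  (0,5): δ = 129.52°  ·
  (1,2): δ = 134.26°  ·
  (1,3): δ = 44.34°  ✓
  (1,4): δ = 23.75°  ✓
  (1,5): δ = 82.35°  ·
  (2,3): δ = 90.08°  ·
  (2,4): δ = 21.99°  ✓
  (2,5): δ = 36.61°  ✓
  (3,4): δ = 111.91°  ·
  (3,5): δ = 53.31°  ✓
  (4,5): δ = 121.40°  ·
antipodal pairs: 6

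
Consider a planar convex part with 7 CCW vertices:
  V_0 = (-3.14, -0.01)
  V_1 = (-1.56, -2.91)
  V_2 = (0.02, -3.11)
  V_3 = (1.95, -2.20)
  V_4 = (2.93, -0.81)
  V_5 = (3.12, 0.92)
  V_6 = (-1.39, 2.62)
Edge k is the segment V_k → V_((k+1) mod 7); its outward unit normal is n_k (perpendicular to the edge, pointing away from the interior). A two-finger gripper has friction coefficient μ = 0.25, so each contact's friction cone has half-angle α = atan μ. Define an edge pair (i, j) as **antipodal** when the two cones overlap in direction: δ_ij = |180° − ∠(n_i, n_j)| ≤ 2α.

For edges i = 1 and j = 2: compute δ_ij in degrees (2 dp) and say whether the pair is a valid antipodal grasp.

δ = 147.54°, invalid

α = atan 0.25 = 14.04°;  2α = 28.07°
edge 1: e_1 = (+1.58, -0.20);  n_1 = (-0.1256, -0.9921)
edge 2: e_2 = (+1.93, +0.91);  n_2 = (+0.4265, -0.9045)
∠(n_1, n_2) = 32.46°
δ = |180° − 32.46°| = 147.54°
147.54° > 2α = 28.07°  →  invalid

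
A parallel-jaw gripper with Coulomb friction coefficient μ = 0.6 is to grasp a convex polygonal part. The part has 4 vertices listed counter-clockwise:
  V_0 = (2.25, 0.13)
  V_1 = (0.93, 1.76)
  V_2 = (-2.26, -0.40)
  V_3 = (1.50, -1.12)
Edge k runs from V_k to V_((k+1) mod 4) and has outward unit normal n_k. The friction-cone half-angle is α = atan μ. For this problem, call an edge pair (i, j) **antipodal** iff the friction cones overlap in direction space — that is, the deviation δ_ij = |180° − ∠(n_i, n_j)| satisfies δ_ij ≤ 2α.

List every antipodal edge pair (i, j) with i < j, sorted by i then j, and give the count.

count = 3; pairs: (0,2), (1,2), (1,3)

α = atan 0.6 = 30.96°;  2α = 61.93°
n_0 = (+0.7771, +0.6293)
n_1 = (-0.5607, +0.8280)
n_2 = (-0.1881, -0.9822)
n_3 = (+0.8575, -0.5145)
  (0,1): δ = 94.90°  ·
  (0,2): δ = 40.16°  ✓
  (0,3): δ = 110.04°  ·
  (1,2): δ = 44.94°  ✓
  (1,3): δ = 24.93°  ✓
  (2,3): δ = 110.12°  ·
antipodal pairs: 3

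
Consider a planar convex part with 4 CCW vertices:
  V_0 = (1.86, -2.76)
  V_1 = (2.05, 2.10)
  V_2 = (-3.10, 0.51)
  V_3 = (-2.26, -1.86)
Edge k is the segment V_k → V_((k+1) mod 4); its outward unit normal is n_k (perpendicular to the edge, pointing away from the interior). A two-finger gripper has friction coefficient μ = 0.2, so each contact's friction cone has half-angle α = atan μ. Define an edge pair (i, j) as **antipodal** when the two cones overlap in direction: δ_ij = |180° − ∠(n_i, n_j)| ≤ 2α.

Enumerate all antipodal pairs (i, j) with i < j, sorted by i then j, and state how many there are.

count = 1; pairs: (0,2)

α = atan 0.2 = 11.31°;  2α = 22.62°
n_0 = (+0.9992, -0.0391)
n_1 = (-0.2950, +0.9555)
n_2 = (-0.9425, -0.3341)
n_3 = (-0.2134, -0.9770)
  (0,1): δ = 70.60°  ·
  (0,2): δ = 21.75°  ✓
  (0,3): δ = 79.92°  ·
  (1,2): δ = 87.64°  ·
  (1,3): δ = 29.48°  ·
  (2,3): δ = 121.84°  ·
antipodal pairs: 1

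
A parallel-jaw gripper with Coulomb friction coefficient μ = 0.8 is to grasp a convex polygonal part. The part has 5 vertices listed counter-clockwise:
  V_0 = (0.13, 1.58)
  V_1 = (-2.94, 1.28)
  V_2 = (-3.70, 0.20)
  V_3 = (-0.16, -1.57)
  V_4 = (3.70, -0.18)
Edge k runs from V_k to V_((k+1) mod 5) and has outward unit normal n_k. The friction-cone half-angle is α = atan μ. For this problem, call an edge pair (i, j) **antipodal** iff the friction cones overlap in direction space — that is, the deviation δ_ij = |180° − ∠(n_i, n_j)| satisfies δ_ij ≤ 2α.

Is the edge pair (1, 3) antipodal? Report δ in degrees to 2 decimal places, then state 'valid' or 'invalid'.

α = atan 0.8 = 38.66°;  2α = 77.32°
edge 1: e_1 = (-0.76, -1.08);  n_1 = (-0.8178, +0.5755)
edge 3: e_3 = (+3.86, +1.39);  n_3 = (+0.3388, -0.9409)
∠(n_1, n_3) = 144.94°
δ = |180° − 144.94°| = 35.06°
35.06° ≤ 2α = 77.32°  →  valid

δ = 35.06°, valid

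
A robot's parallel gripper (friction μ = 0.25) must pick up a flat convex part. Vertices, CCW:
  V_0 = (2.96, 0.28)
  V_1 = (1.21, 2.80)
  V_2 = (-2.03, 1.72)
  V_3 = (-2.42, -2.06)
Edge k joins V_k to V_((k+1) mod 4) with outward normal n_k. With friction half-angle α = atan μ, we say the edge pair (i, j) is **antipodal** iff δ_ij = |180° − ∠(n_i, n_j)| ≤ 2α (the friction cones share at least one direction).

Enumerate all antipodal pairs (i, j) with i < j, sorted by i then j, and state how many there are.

α = atan 0.25 = 14.04°;  2α = 28.07°
n_0 = (+0.8214, +0.5704)
n_1 = (-0.3162, +0.9487)
n_2 = (-0.9947, +0.1026)
n_3 = (+0.3989, -0.9170)
  (0,1): δ = 106.34°  ·
  (0,2): δ = 40.67°  ·
  (0,3): δ = 78.73°  ·
  (1,2): δ = 114.33°  ·
  (1,3): δ = 5.07°  ✓
  (2,3): δ = 60.60°  ·
antipodal pairs: 1

count = 1; pairs: (1,3)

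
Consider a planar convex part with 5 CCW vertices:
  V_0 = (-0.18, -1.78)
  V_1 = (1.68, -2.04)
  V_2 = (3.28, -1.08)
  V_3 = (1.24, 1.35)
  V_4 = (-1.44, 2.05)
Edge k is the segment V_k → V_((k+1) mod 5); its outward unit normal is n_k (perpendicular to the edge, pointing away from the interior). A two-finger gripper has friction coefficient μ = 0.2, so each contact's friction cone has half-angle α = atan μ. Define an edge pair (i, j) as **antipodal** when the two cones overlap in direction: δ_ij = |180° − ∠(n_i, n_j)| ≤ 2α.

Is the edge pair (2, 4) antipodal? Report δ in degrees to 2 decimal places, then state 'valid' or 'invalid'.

δ = 21.80°, valid

α = atan 0.2 = 11.31°;  2α = 22.62°
edge 2: e_2 = (-2.04, +2.43);  n_2 = (+0.7659, +0.6430)
edge 4: e_4 = (+1.26, -3.83);  n_4 = (-0.9499, -0.3125)
∠(n_2, n_4) = 158.20°
δ = |180° − 158.20°| = 21.80°
21.80° ≤ 2α = 22.62°  →  valid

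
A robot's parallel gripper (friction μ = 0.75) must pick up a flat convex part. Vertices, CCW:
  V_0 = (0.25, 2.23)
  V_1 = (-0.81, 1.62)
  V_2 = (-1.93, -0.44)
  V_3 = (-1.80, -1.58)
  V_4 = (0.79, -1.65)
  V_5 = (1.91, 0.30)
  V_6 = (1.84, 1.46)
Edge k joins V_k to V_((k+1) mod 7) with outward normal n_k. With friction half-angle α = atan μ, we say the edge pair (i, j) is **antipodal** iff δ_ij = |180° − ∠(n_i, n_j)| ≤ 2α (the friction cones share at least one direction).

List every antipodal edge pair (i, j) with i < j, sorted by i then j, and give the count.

α = atan 0.75 = 36.87°;  2α = 73.74°
n_0 = (-0.4988, +0.8667)
n_1 = (-0.8785, +0.4777)
n_2 = (-0.9936, -0.1133)
n_3 = (-0.0270, -0.9996)
n_4 = (+0.8671, -0.4981)
n_5 = (+0.9982, +0.0602)
n_6 = (+0.4359, +0.9000)
  (0,1): δ = 148.45°  ·
  (0,2): δ = 113.41°  ·
  (0,3): δ = 31.47°  ✓
  (0,4): δ = 30.21°  ✓
  (0,5): δ = 63.53°  ✓
  (0,6): δ = 124.24°  ·
  (1,2): δ = 144.96°  ·
  (1,3): δ = 63.02°  ✓
  (1,4): δ = 1.34°  ✓
  (1,5): δ = 31.99°  ✓
  (1,6): δ = 92.69°  ·
  (2,3): δ = 98.05°  ·
  (2,4): δ = 36.38°  ✓
  (2,5): δ = 3.05°  ✓
  (2,6): δ = 57.65°  ✓
  (3,4): δ = 118.32°  ·
  (3,5): δ = 85.00°  ·
  (3,6): δ = 24.29°  ✓
  (4,5): δ = 146.68°  ·
  (4,6): δ = 85.97°  ·
  (5,6): δ = 119.29°  ·
antipodal pairs: 10

count = 10; pairs: (0,3), (0,4), (0,5), (1,3), (1,4), (1,5), (2,4), (2,5), (2,6), (3,6)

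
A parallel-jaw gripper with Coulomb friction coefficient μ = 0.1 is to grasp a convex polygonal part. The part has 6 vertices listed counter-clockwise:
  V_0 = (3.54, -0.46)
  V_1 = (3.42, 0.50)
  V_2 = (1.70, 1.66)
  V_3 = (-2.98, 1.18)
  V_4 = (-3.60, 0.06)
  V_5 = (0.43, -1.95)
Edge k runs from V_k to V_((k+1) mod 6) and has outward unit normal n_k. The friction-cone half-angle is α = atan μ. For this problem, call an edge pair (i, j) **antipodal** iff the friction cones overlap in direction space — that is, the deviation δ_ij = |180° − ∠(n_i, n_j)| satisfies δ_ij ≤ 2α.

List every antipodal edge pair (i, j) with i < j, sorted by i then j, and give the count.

α = atan 0.1 = 5.71°;  2α = 11.42°
n_0 = (+0.9923, +0.1240)
n_1 = (+0.5591, +0.8291)
n_2 = (-0.1020, +0.9948)
n_3 = (-0.8749, +0.4843)
n_4 = (-0.4463, -0.8949)
n_5 = (+0.4321, -0.9018)
  (0,1): δ = 131.12°  ·
  (0,2): δ = 91.27°  ·
  (0,3): δ = 36.09°  ·
  (0,4): δ = 56.37°  ·
  (0,5): δ = 108.47°  ·
  (1,2): δ = 140.15°  ·
  (1,3): δ = 84.97°  ·
  (1,4): δ = 7.49°  ✓
  (1,5): δ = 59.60°  ·
  (2,3): δ = 124.82°  ·
  (2,4): δ = 32.36°  ·
  (2,5): δ = 19.74°  ·
  (3,4): δ = 87.54°  ·
  (3,5): δ = 35.43°  ·
  (4,5): δ = 127.89°  ·
antipodal pairs: 1

count = 1; pairs: (1,4)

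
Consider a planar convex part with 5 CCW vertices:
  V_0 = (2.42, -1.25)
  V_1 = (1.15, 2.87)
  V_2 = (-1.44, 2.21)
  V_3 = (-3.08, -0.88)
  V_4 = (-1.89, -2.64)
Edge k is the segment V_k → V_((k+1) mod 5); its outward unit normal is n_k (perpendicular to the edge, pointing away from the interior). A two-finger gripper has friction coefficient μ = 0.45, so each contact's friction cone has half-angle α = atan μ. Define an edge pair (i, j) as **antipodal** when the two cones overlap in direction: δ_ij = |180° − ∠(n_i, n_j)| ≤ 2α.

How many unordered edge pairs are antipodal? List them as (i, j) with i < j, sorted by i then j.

α = atan 0.45 = 24.23°;  2α = 48.46°
n_0 = (+0.9556, +0.2946)
n_1 = (-0.2469, +0.9690)
n_2 = (-0.8833, +0.4688)
n_3 = (-0.8284, -0.5601)
n_4 = (+0.3069, -0.9517)
  (0,1): δ = 92.84°  ·
  (0,2): δ = 45.09°  ✓
  (0,3): δ = 16.93°  ✓
  (0,4): δ = 90.74°  ·
  (1,2): δ = 132.25°  ·
  (1,3): δ = 70.23°  ·
  (1,4): δ = 3.58°  ✓
  (2,3): δ = 117.98°  ·
  (2,4): δ = 44.17°  ✓
  (3,4): δ = 106.19°  ·
antipodal pairs: 4

count = 4; pairs: (0,2), (0,3), (1,4), (2,4)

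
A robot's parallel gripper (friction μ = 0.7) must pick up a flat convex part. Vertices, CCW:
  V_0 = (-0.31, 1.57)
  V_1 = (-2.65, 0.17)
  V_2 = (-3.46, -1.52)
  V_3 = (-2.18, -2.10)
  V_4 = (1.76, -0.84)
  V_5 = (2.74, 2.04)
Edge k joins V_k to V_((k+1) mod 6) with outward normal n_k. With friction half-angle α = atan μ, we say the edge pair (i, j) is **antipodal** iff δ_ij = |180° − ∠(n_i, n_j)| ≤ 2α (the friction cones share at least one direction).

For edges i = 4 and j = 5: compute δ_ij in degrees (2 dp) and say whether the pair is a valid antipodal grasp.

δ = 62.45°, valid

α = atan 0.7 = 34.99°;  2α = 69.98°
edge 4: e_4 = (+0.98, +2.88);  n_4 = (+0.9467, -0.3221)
edge 5: e_5 = (-3.05, -0.47);  n_5 = (-0.1523, +0.9883)
∠(n_4, n_5) = 117.55°
δ = |180° − 117.55°| = 62.45°
62.45° ≤ 2α = 69.98°  →  valid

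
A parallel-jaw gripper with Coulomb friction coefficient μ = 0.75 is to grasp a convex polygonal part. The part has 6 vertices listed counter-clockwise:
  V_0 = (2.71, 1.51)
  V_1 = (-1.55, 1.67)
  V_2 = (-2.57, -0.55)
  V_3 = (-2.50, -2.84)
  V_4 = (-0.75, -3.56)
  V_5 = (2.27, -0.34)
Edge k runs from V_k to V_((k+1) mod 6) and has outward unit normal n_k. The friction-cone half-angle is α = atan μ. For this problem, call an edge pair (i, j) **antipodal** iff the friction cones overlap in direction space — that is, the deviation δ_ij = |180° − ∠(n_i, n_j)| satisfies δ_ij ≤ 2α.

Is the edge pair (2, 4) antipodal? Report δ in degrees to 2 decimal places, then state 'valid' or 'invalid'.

δ = 44.92°, valid

α = atan 0.75 = 36.87°;  2α = 73.74°
edge 2: e_2 = (+0.07, -2.29);  n_2 = (-0.9995, -0.0306)
edge 4: e_4 = (+3.02, +3.22);  n_4 = (+0.7294, -0.6841)
∠(n_2, n_4) = 135.08°
δ = |180° − 135.08°| = 44.92°
44.92° ≤ 2α = 73.74°  →  valid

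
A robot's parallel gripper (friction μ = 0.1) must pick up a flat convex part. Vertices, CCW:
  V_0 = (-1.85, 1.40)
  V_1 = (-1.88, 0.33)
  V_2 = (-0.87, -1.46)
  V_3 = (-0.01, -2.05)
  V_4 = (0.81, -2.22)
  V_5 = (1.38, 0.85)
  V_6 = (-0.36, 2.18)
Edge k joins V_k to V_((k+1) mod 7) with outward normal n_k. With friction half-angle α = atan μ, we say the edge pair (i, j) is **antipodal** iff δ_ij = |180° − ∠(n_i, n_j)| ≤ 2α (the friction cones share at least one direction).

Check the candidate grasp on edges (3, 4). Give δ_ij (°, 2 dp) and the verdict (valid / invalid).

α = atan 0.1 = 5.71°;  2α = 11.42°
edge 3: e_3 = (+0.82, -0.17);  n_3 = (-0.2030, -0.9792)
edge 4: e_4 = (+0.57, +3.07);  n_4 = (+0.9832, -0.1825)
∠(n_3, n_4) = 91.19°
δ = |180° − 91.19°| = 88.81°
88.81° > 2α = 11.42°  →  invalid

δ = 88.81°, invalid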